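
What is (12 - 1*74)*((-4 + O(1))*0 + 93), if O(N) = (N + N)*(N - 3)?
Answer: -5766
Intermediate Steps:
O(N) = 2*N*(-3 + N) (O(N) = (2*N)*(-3 + N) = 2*N*(-3 + N))
(12 - 1*74)*((-4 + O(1))*0 + 93) = (12 - 1*74)*((-4 + 2*1*(-3 + 1))*0 + 93) = (12 - 74)*((-4 + 2*1*(-2))*0 + 93) = -62*((-4 - 4)*0 + 93) = -62*(-8*0 + 93) = -62*(0 + 93) = -62*93 = -5766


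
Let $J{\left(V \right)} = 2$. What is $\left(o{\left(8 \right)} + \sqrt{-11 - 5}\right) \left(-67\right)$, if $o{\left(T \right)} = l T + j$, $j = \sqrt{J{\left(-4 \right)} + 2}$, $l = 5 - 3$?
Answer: $-1206 - 268 i \approx -1206.0 - 268.0 i$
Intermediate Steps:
$l = 2$
$j = 2$ ($j = \sqrt{2 + 2} = \sqrt{4} = 2$)
$o{\left(T \right)} = 2 + 2 T$ ($o{\left(T \right)} = 2 T + 2 = 2 + 2 T$)
$\left(o{\left(8 \right)} + \sqrt{-11 - 5}\right) \left(-67\right) = \left(\left(2 + 2 \cdot 8\right) + \sqrt{-11 - 5}\right) \left(-67\right) = \left(\left(2 + 16\right) + \sqrt{-16}\right) \left(-67\right) = \left(18 + 4 i\right) \left(-67\right) = -1206 - 268 i$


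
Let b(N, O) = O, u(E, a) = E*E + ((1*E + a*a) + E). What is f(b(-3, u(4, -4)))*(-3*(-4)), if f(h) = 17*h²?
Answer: 326400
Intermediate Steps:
u(E, a) = E² + a² + 2*E (u(E, a) = E² + ((E + a²) + E) = E² + (a² + 2*E) = E² + a² + 2*E)
f(b(-3, u(4, -4)))*(-3*(-4)) = (17*(4² + (-4)² + 2*4)²)*(-3*(-4)) = (17*(16 + 16 + 8)²)*12 = (17*40²)*12 = (17*1600)*12 = 27200*12 = 326400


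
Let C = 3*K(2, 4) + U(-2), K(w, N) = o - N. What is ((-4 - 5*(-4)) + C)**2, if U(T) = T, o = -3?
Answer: 49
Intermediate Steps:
K(w, N) = -3 - N
C = -23 (C = 3*(-3 - 1*4) - 2 = 3*(-3 - 4) - 2 = 3*(-7) - 2 = -21 - 2 = -23)
((-4 - 5*(-4)) + C)**2 = ((-4 - 5*(-4)) - 23)**2 = ((-4 + 20) - 23)**2 = (16 - 23)**2 = (-7)**2 = 49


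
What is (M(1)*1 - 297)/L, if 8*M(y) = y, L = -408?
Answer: 2375/3264 ≈ 0.72763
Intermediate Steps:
M(y) = y/8
(M(1)*1 - 297)/L = (((⅛)*1)*1 - 297)/(-408) = ((⅛)*1 - 297)*(-1/408) = (⅛ - 297)*(-1/408) = -2375/8*(-1/408) = 2375/3264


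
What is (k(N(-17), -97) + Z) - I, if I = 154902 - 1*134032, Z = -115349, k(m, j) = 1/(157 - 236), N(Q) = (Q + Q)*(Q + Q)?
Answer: -10761302/79 ≈ -1.3622e+5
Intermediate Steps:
N(Q) = 4*Q² (N(Q) = (2*Q)*(2*Q) = 4*Q²)
k(m, j) = -1/79 (k(m, j) = 1/(-79) = -1/79)
I = 20870 (I = 154902 - 134032 = 20870)
(k(N(-17), -97) + Z) - I = (-1/79 - 115349) - 1*20870 = -9112572/79 - 20870 = -10761302/79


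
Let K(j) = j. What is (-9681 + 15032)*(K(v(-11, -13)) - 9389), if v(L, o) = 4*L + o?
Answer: -50545546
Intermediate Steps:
v(L, o) = o + 4*L
(-9681 + 15032)*(K(v(-11, -13)) - 9389) = (-9681 + 15032)*((-13 + 4*(-11)) - 9389) = 5351*((-13 - 44) - 9389) = 5351*(-57 - 9389) = 5351*(-9446) = -50545546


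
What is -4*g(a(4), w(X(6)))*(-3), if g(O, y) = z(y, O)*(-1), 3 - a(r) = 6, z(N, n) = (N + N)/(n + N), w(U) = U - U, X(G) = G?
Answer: 0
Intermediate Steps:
w(U) = 0
z(N, n) = 2*N/(N + n) (z(N, n) = (2*N)/(N + n) = 2*N/(N + n))
a(r) = -3 (a(r) = 3 - 1*6 = 3 - 6 = -3)
g(O, y) = -2*y/(O + y) (g(O, y) = (2*y/(y + O))*(-1) = (2*y/(O + y))*(-1) = -2*y/(O + y))
-4*g(a(4), w(X(6)))*(-3) = -(-8)*0/(-3 + 0)*(-3) = -(-8)*0/(-3)*(-3) = -(-8)*0*(-1)/3*(-3) = -4*0*(-3) = 0*(-3) = 0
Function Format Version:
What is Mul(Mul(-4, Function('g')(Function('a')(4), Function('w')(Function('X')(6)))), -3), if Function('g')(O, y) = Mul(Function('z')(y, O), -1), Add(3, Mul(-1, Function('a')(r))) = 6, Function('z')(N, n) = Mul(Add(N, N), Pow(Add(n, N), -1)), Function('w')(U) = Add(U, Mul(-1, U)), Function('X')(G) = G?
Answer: 0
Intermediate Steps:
Function('w')(U) = 0
Function('z')(N, n) = Mul(2, N, Pow(Add(N, n), -1)) (Function('z')(N, n) = Mul(Mul(2, N), Pow(Add(N, n), -1)) = Mul(2, N, Pow(Add(N, n), -1)))
Function('a')(r) = -3 (Function('a')(r) = Add(3, Mul(-1, 6)) = Add(3, -6) = -3)
Function('g')(O, y) = Mul(-2, y, Pow(Add(O, y), -1)) (Function('g')(O, y) = Mul(Mul(2, y, Pow(Add(y, O), -1)), -1) = Mul(Mul(2, y, Pow(Add(O, y), -1)), -1) = Mul(-2, y, Pow(Add(O, y), -1)))
Mul(Mul(-4, Function('g')(Function('a')(4), Function('w')(Function('X')(6)))), -3) = Mul(Mul(-4, Mul(-2, 0, Pow(Add(-3, 0), -1))), -3) = Mul(Mul(-4, Mul(-2, 0, Pow(-3, -1))), -3) = Mul(Mul(-4, Mul(-2, 0, Rational(-1, 3))), -3) = Mul(Mul(-4, 0), -3) = Mul(0, -3) = 0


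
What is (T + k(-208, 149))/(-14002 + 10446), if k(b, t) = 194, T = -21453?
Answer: 3037/508 ≈ 5.9783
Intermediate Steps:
(T + k(-208, 149))/(-14002 + 10446) = (-21453 + 194)/(-14002 + 10446) = -21259/(-3556) = -21259*(-1/3556) = 3037/508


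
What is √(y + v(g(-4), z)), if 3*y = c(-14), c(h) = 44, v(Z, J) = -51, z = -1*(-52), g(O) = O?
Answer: I*√327/3 ≈ 6.0277*I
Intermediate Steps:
z = 52
y = 44/3 (y = (⅓)*44 = 44/3 ≈ 14.667)
√(y + v(g(-4), z)) = √(44/3 - 51) = √(-109/3) = I*√327/3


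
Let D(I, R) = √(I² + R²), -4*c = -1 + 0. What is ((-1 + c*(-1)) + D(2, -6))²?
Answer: 665/16 - 5*√10 ≈ 25.751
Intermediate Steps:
c = ¼ (c = -(-1 + 0)/4 = -¼*(-1) = ¼ ≈ 0.25000)
((-1 + c*(-1)) + D(2, -6))² = ((-1 + (¼)*(-1)) + √(2² + (-6)²))² = ((-1 - ¼) + √(4 + 36))² = (-5/4 + √40)² = (-5/4 + 2*√10)²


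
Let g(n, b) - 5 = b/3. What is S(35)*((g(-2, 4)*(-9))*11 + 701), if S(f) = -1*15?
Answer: -1110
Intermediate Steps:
g(n, b) = 5 + b/3
S(f) = -15
S(35)*((g(-2, 4)*(-9))*11 + 701) = -15*(((5 + (⅓)*4)*(-9))*11 + 701) = -15*(((5 + 4/3)*(-9))*11 + 701) = -15*(((19/3)*(-9))*11 + 701) = -15*(-57*11 + 701) = -15*(-627 + 701) = -15*74 = -1110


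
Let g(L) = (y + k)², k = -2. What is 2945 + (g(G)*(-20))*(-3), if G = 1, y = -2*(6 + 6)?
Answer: 43505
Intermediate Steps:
y = -24 (y = -2*12 = -24)
g(L) = 676 (g(L) = (-24 - 2)² = (-26)² = 676)
2945 + (g(G)*(-20))*(-3) = 2945 + (676*(-20))*(-3) = 2945 - 13520*(-3) = 2945 + 40560 = 43505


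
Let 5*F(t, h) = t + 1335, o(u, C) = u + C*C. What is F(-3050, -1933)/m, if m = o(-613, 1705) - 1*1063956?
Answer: -49/263208 ≈ -0.00018616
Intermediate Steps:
o(u, C) = u + C²
F(t, h) = 267 + t/5 (F(t, h) = (t + 1335)/5 = (1335 + t)/5 = 267 + t/5)
m = 1842456 (m = (-613 + 1705²) - 1*1063956 = (-613 + 2907025) - 1063956 = 2906412 - 1063956 = 1842456)
F(-3050, -1933)/m = (267 + (⅕)*(-3050))/1842456 = (267 - 610)*(1/1842456) = -343*1/1842456 = -49/263208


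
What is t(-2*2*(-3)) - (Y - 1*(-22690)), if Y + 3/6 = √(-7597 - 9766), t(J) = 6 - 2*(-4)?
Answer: -45351/2 - I*√17363 ≈ -22676.0 - 131.77*I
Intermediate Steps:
t(J) = 14 (t(J) = 6 + 8 = 14)
Y = -½ + I*√17363 (Y = -½ + √(-7597 - 9766) = -½ + √(-17363) = -½ + I*√17363 ≈ -0.5 + 131.77*I)
t(-2*2*(-3)) - (Y - 1*(-22690)) = 14 - ((-½ + I*√17363) - 1*(-22690)) = 14 - ((-½ + I*√17363) + 22690) = 14 - (45379/2 + I*√17363) = 14 + (-45379/2 - I*√17363) = -45351/2 - I*√17363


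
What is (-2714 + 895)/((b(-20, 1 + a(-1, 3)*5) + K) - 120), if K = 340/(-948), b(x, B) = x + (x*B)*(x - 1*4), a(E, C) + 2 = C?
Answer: -431103/649295 ≈ -0.66396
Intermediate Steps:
a(E, C) = -2 + C
b(x, B) = x + B*x*(-4 + x) (b(x, B) = x + (B*x)*(x - 4) = x + (B*x)*(-4 + x) = x + B*x*(-4 + x))
K = -85/237 (K = 340*(-1/948) = -85/237 ≈ -0.35865)
(-2714 + 895)/((b(-20, 1 + a(-1, 3)*5) + K) - 120) = (-2714 + 895)/((-20*(1 - 4*(1 + (-2 + 3)*5) + (1 + (-2 + 3)*5)*(-20)) - 85/237) - 120) = -1819/((-20*(1 - 4*(1 + 1*5) + (1 + 1*5)*(-20)) - 85/237) - 120) = -1819/((-20*(1 - 4*(1 + 5) + (1 + 5)*(-20)) - 85/237) - 120) = -1819/((-20*(1 - 4*6 + 6*(-20)) - 85/237) - 120) = -1819/((-20*(1 - 24 - 120) - 85/237) - 120) = -1819/((-20*(-143) - 85/237) - 120) = -1819/((2860 - 85/237) - 120) = -1819/(677735/237 - 120) = -1819/649295/237 = -1819*237/649295 = -431103/649295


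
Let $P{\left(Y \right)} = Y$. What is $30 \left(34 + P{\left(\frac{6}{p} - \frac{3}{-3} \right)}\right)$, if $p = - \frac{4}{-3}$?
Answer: $1185$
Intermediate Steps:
$p = \frac{4}{3}$ ($p = \left(-4\right) \left(- \frac{1}{3}\right) = \frac{4}{3} \approx 1.3333$)
$30 \left(34 + P{\left(\frac{6}{p} - \frac{3}{-3} \right)}\right) = 30 \left(34 + \left(\frac{6}{\frac{4}{3}} - \frac{3}{-3}\right)\right) = 30 \left(34 + \left(6 \cdot \frac{3}{4} - -1\right)\right) = 30 \left(34 + \left(\frac{9}{2} + 1\right)\right) = 30 \left(34 + \frac{11}{2}\right) = 30 \cdot \frac{79}{2} = 1185$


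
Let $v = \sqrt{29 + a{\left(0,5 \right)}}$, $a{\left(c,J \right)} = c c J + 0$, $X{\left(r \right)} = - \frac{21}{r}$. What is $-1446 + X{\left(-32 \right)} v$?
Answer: $-1446 + \frac{21 \sqrt{29}}{32} \approx -1442.5$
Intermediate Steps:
$a{\left(c,J \right)} = J c^{2}$ ($a{\left(c,J \right)} = c^{2} J + 0 = J c^{2} + 0 = J c^{2}$)
$v = \sqrt{29}$ ($v = \sqrt{29 + 5 \cdot 0^{2}} = \sqrt{29 + 5 \cdot 0} = \sqrt{29 + 0} = \sqrt{29} \approx 5.3852$)
$-1446 + X{\left(-32 \right)} v = -1446 + - \frac{21}{-32} \sqrt{29} = -1446 + \left(-21\right) \left(- \frac{1}{32}\right) \sqrt{29} = -1446 + \frac{21 \sqrt{29}}{32}$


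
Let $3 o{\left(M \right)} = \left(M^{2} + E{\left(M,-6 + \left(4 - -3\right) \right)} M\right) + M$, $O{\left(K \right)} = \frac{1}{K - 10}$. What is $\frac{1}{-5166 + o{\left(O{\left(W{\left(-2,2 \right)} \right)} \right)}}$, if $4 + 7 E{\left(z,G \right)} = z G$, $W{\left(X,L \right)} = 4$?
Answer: $- \frac{378}{1952753} \approx -0.00019357$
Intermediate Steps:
$O{\left(K \right)} = \frac{1}{-10 + K}$
$E{\left(z,G \right)} = - \frac{4}{7} + \frac{G z}{7}$ ($E{\left(z,G \right)} = - \frac{4}{7} + \frac{z G}{7} = - \frac{4}{7} + \frac{G z}{7}$)
$o{\left(M \right)} = \frac{M}{3} + \frac{M^{2}}{3} + \frac{M \left(- \frac{4}{7} + \frac{M}{7}\right)}{3}$ ($o{\left(M \right)} = \frac{\left(M^{2} + \left(- \frac{4}{7} + \frac{\left(-6 + \left(4 - -3\right)\right) M}{7}\right) M\right) + M}{3} = \frac{\left(M^{2} + \left(- \frac{4}{7} + \frac{\left(-6 + \left(4 + 3\right)\right) M}{7}\right) M\right) + M}{3} = \frac{\left(M^{2} + \left(- \frac{4}{7} + \frac{\left(-6 + 7\right) M}{7}\right) M\right) + M}{3} = \frac{\left(M^{2} + \left(- \frac{4}{7} + \frac{1}{7} \cdot 1 M\right) M\right) + M}{3} = \frac{\left(M^{2} + \left(- \frac{4}{7} + \frac{M}{7}\right) M\right) + M}{3} = \frac{\left(M^{2} + M \left(- \frac{4}{7} + \frac{M}{7}\right)\right) + M}{3} = \frac{M + M^{2} + M \left(- \frac{4}{7} + \frac{M}{7}\right)}{3} = \frac{M}{3} + \frac{M^{2}}{3} + \frac{M \left(- \frac{4}{7} + \frac{M}{7}\right)}{3}$)
$\frac{1}{-5166 + o{\left(O{\left(W{\left(-2,2 \right)} \right)} \right)}} = \frac{1}{-5166 + \frac{3 + \frac{8}{-10 + 4}}{21 \left(-10 + 4\right)}} = \frac{1}{-5166 + \frac{3 + \frac{8}{-6}}{21 \left(-6\right)}} = \frac{1}{-5166 + \frac{1}{21} \left(- \frac{1}{6}\right) \left(3 + 8 \left(- \frac{1}{6}\right)\right)} = \frac{1}{-5166 + \frac{1}{21} \left(- \frac{1}{6}\right) \left(3 - \frac{4}{3}\right)} = \frac{1}{-5166 + \frac{1}{21} \left(- \frac{1}{6}\right) \frac{5}{3}} = \frac{1}{-5166 - \frac{5}{378}} = \frac{1}{- \frac{1952753}{378}} = - \frac{378}{1952753}$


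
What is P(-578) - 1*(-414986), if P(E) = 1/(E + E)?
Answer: 479723815/1156 ≈ 4.1499e+5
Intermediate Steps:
P(E) = 1/(2*E)
P(-578) - 1*(-414986) = (½)/(-578) - 1*(-414986) = (½)*(-1/578) + 414986 = -1/1156 + 414986 = 479723815/1156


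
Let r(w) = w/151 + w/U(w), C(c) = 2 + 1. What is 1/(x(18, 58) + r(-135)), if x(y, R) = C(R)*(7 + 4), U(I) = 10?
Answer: 302/5619 ≈ 0.053746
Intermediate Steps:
C(c) = 3
r(w) = 161*w/1510 (r(w) = w/151 + w/10 = 161*w/1510)
x(y, R) = 33 (x(y, R) = 3*(7 + 4) = 3*11 = 33)
1/(x(18, 58) + r(-135)) = 1/(33 + (161/1510)*(-135)) = 1/(33 - 4347/302) = 1/(5619/302) = 302/5619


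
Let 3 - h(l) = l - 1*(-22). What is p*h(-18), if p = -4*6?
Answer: 24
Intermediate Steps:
h(l) = -19 - l (h(l) = 3 - (l - 1*(-22)) = 3 - (l + 22) = 3 - (22 + l) = 3 + (-22 - l) = -19 - l)
p = -24
p*h(-18) = -24*(-19 - 1*(-18)) = -24*(-19 + 18) = -24*(-1) = 24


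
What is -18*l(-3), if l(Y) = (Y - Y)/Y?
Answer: 0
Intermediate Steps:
l(Y) = 0 (l(Y) = 0/Y = 0)
-18*l(-3) = -18*0 = 0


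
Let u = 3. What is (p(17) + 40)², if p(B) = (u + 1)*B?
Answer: 11664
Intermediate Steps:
p(B) = 4*B (p(B) = (3 + 1)*B = 4*B)
(p(17) + 40)² = (4*17 + 40)² = (68 + 40)² = 108² = 11664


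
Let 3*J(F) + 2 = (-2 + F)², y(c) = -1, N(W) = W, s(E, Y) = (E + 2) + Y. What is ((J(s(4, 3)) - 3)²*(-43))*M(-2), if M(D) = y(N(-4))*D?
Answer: -124184/9 ≈ -13798.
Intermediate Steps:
s(E, Y) = 2 + E + Y (s(E, Y) = (2 + E) + Y = 2 + E + Y)
J(F) = -⅔ + (-2 + F)²/3
M(D) = -D
((J(s(4, 3)) - 3)²*(-43))*M(-2) = (((-⅔ + (-2 + (2 + 4 + 3))²/3) - 3)²*(-43))*(-1*(-2)) = (((-⅔ + (-2 + 9)²/3) - 3)²*(-43))*2 = (((-⅔ + (⅓)*7²) - 3)²*(-43))*2 = (((-⅔ + (⅓)*49) - 3)²*(-43))*2 = (((-⅔ + 49/3) - 3)²*(-43))*2 = ((47/3 - 3)²*(-43))*2 = ((38/3)²*(-43))*2 = ((1444/9)*(-43))*2 = -62092/9*2 = -124184/9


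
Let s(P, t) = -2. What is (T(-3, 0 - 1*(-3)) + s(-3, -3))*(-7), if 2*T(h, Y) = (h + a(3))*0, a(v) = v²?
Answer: 14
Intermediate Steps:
T(h, Y) = 0 (T(h, Y) = ((h + 3²)*0)/2 = ((h + 9)*0)/2 = ((9 + h)*0)/2 = (½)*0 = 0)
(T(-3, 0 - 1*(-3)) + s(-3, -3))*(-7) = (0 - 2)*(-7) = -2*(-7) = 14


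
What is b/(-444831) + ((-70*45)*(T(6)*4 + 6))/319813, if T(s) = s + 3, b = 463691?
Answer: -207145551083/142262736603 ≈ -1.4561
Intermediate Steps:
T(s) = 3 + s
b/(-444831) + ((-70*45)*(T(6)*4 + 6))/319813 = 463691/(-444831) + ((-70*45)*((3 + 6)*4 + 6))/319813 = 463691*(-1/444831) - 3150*(9*4 + 6)*(1/319813) = -463691/444831 - 3150*(36 + 6)*(1/319813) = -463691/444831 - 3150*42*(1/319813) = -463691/444831 - 132300*1/319813 = -463691/444831 - 132300/319813 = -207145551083/142262736603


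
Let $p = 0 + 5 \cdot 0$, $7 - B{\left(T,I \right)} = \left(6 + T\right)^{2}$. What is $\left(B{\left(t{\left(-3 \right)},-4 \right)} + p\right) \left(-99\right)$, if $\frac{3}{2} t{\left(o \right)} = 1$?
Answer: $3707$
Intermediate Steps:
$t{\left(o \right)} = \frac{2}{3}$ ($t{\left(o \right)} = \frac{2}{3} \cdot 1 = \frac{2}{3}$)
$B{\left(T,I \right)} = 7 - \left(6 + T\right)^{2}$
$p = 0$ ($p = 0 + 0 = 0$)
$\left(B{\left(t{\left(-3 \right)},-4 \right)} + p\right) \left(-99\right) = \left(\left(7 - \left(6 + \frac{2}{3}\right)^{2}\right) + 0\right) \left(-99\right) = \left(\left(7 - \left(\frac{20}{3}\right)^{2}\right) + 0\right) \left(-99\right) = \left(\left(7 - \frac{400}{9}\right) + 0\right) \left(-99\right) = \left(- \frac{337}{9} + 0\right) \left(-99\right) = \left(- \frac{337}{9}\right) \left(-99\right) = 3707$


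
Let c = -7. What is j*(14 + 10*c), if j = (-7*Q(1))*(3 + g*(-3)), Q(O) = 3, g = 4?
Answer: -10584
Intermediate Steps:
j = 189 (j = (-7*3)*(3 + 4*(-3)) = -21*(3 - 12) = -21*(-9) = 189)
j*(14 + 10*c) = 189*(14 + 10*(-7)) = 189*(14 - 70) = 189*(-56) = -10584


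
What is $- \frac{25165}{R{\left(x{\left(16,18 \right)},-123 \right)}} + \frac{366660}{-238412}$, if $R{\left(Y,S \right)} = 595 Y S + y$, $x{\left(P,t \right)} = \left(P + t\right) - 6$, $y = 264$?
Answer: $- \frac{186313975645}{122121540348} \approx -1.5256$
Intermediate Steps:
$x{\left(P,t \right)} = -6 + P + t$
$R{\left(Y,S \right)} = 264 + 595 S Y$ ($R{\left(Y,S \right)} = 595 Y S + 264 = 595 S Y + 264 = 264 + 595 S Y$)
$- \frac{25165}{R{\left(x{\left(16,18 \right)},-123 \right)}} + \frac{366660}{-238412} = - \frac{25165}{264 + 595 \left(-123\right) \left(-6 + 16 + 18\right)} + \frac{366660}{-238412} = - \frac{25165}{264 + 595 \left(-123\right) 28} + 366660 \left(- \frac{1}{238412}\right) = - \frac{25165}{264 - 2049180} - \frac{91665}{59603} = - \frac{25165}{-2048916} - \frac{91665}{59603} = \left(-25165\right) \left(- \frac{1}{2048916}\right) - \frac{91665}{59603} = \frac{25165}{2048916} - \frac{91665}{59603} = - \frac{186313975645}{122121540348}$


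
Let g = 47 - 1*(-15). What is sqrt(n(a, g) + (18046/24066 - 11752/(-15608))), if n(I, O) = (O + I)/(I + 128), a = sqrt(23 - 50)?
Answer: sqrt(372641)*sqrt((853060078 + 25181457*I*sqrt(3))/(128 + 3*I*sqrt(3)))/1117923 ≈ 1.41 + 0.0074104*I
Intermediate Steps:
g = 62 (g = 47 + 15 = 62)
a = 3*I*sqrt(3) (a = sqrt(-27) = 3*I*sqrt(3) ≈ 5.1962*I)
n(I, O) = (I + O)/(128 + I)
sqrt(n(a, g) + (18046/24066 - 11752/(-15608))) = sqrt((3*I*sqrt(3) + 62)/(128 + 3*I*sqrt(3)) + (18046/24066 - 11752/(-15608))) = sqrt((62 + 3*I*sqrt(3))/(128 + 3*I*sqrt(3)) + (18046*(1/24066) - 11752*(-1/15608))) = sqrt((62 + 3*I*sqrt(3))/(128 + 3*I*sqrt(3)) + (1289/1719 + 1469/1951)) = sqrt((62 + 3*I*sqrt(3))/(128 + 3*I*sqrt(3)) + 5040050/3353769) = sqrt(5040050/3353769 + (62 + 3*I*sqrt(3))/(128 + 3*I*sqrt(3)))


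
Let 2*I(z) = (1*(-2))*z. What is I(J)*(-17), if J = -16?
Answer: -272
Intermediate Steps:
I(z) = -z (I(z) = ((1*(-2))*z)/2 = (-2*z)/2 = -z)
I(J)*(-17) = -1*(-16)*(-17) = 16*(-17) = -272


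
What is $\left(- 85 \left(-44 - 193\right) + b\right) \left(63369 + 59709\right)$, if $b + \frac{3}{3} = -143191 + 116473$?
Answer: $-809114772$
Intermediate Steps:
$b = -26719$ ($b = -1 + \left(-143191 + 116473\right) = -1 - 26718 = -26719$)
$\left(- 85 \left(-44 - 193\right) + b\right) \left(63369 + 59709\right) = \left(- 85 \left(-44 - 193\right) - 26719\right) \left(63369 + 59709\right) = \left(\left(-85\right) \left(-237\right) - 26719\right) 123078 = \left(20145 - 26719\right) 123078 = \left(-6574\right) 123078 = -809114772$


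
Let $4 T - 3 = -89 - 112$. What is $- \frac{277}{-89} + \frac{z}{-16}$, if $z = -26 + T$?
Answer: $\frac{22303}{2848} \approx 7.8311$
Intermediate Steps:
$T = - \frac{99}{2}$ ($T = \frac{3}{4} + \frac{-89 - 112}{4} = \frac{3}{4} + \frac{1}{4} \left(-201\right) = \frac{3}{4} - \frac{201}{4} = - \frac{99}{2} \approx -49.5$)
$z = - \frac{151}{2}$ ($z = -26 - \frac{99}{2} = - \frac{151}{2} \approx -75.5$)
$- \frac{277}{-89} + \frac{z}{-16} = - \frac{277}{-89} - \frac{151}{2 \left(-16\right)} = \left(-277\right) \left(- \frac{1}{89}\right) - - \frac{151}{32} = \frac{277}{89} + \frac{151}{32} = \frac{22303}{2848}$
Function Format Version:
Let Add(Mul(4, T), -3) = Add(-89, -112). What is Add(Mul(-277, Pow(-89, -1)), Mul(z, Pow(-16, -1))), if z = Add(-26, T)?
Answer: Rational(22303, 2848) ≈ 7.8311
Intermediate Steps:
T = Rational(-99, 2) (T = Add(Rational(3, 4), Mul(Rational(1, 4), Add(-89, -112))) = Add(Rational(3, 4), Mul(Rational(1, 4), -201)) = Add(Rational(3, 4), Rational(-201, 4)) = Rational(-99, 2) ≈ -49.500)
z = Rational(-151, 2) (z = Add(-26, Rational(-99, 2)) = Rational(-151, 2) ≈ -75.500)
Add(Mul(-277, Pow(-89, -1)), Mul(z, Pow(-16, -1))) = Add(Mul(-277, Pow(-89, -1)), Mul(Rational(-151, 2), Pow(-16, -1))) = Add(Mul(-277, Rational(-1, 89)), Mul(Rational(-151, 2), Rational(-1, 16))) = Add(Rational(277, 89), Rational(151, 32)) = Rational(22303, 2848)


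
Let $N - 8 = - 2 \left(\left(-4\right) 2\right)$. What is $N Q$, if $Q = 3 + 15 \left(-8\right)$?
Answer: $-2808$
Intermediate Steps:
$Q = -117$ ($Q = 3 - 120 = -117$)
$N = 24$ ($N = 8 - 2 \left(\left(-4\right) 2\right) = 8 - -16 = 8 + 16 = 24$)
$N Q = 24 \left(-117\right) = -2808$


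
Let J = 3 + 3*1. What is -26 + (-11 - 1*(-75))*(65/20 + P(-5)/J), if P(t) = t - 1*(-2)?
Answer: 150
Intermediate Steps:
P(t) = 2 + t (P(t) = t + 2 = 2 + t)
J = 6 (J = 3 + 3 = 6)
-26 + (-11 - 1*(-75))*(65/20 + P(-5)/J) = -26 + (-11 - 1*(-75))*(65/20 + (2 - 5)/6) = -26 + (-11 + 75)*(65*(1/20) - 3*⅙) = -26 + 64*(13/4 - ½) = -26 + 64*(11/4) = -26 + 176 = 150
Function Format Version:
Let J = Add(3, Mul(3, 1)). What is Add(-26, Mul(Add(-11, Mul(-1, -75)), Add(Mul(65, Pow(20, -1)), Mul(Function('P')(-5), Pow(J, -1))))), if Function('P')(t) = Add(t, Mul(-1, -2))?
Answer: 150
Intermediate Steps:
Function('P')(t) = Add(2, t) (Function('P')(t) = Add(t, 2) = Add(2, t))
J = 6 (J = Add(3, 3) = 6)
Add(-26, Mul(Add(-11, Mul(-1, -75)), Add(Mul(65, Pow(20, -1)), Mul(Function('P')(-5), Pow(J, -1))))) = Add(-26, Mul(Add(-11, Mul(-1, -75)), Add(Mul(65, Pow(20, -1)), Mul(Add(2, -5), Pow(6, -1))))) = Add(-26, Mul(Add(-11, 75), Add(Mul(65, Rational(1, 20)), Mul(-3, Rational(1, 6))))) = Add(-26, Mul(64, Add(Rational(13, 4), Rational(-1, 2)))) = Add(-26, Mul(64, Rational(11, 4))) = Add(-26, 176) = 150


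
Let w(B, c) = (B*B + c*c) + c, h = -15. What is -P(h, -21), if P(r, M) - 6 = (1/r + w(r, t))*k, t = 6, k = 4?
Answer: -16106/15 ≈ -1073.7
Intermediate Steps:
w(B, c) = c + B² + c² (w(B, c) = (B² + c²) + c = c + B² + c²)
P(r, M) = 174 + 4/r + 4*r² (P(r, M) = 6 + (1/r + (6 + r² + 6²))*4 = 6 + (1/r + (6 + r² + 36))*4 = 6 + (1/r + (42 + r²))*4 = 6 + (42 + 1/r + r²)*4 = 6 + (168 + 4/r + 4*r²) = 174 + 4/r + 4*r²)
-P(h, -21) = -(174 + 4/(-15) + 4*(-15)²) = -(174 + 4*(-1/15) + 4*225) = -(174 - 4/15 + 900) = -1*16106/15 = -16106/15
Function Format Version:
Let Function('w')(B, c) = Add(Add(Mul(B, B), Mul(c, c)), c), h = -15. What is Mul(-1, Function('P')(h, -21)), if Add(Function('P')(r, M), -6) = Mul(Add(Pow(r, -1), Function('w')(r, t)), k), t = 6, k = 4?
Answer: Rational(-16106, 15) ≈ -1073.7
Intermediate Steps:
Function('w')(B, c) = Add(c, Pow(B, 2), Pow(c, 2)) (Function('w')(B, c) = Add(Add(Pow(B, 2), Pow(c, 2)), c) = Add(c, Pow(B, 2), Pow(c, 2)))
Function('P')(r, M) = Add(174, Mul(4, Pow(r, -1)), Mul(4, Pow(r, 2))) (Function('P')(r, M) = Add(6, Mul(Add(Pow(r, -1), Add(6, Pow(r, 2), Pow(6, 2))), 4)) = Add(6, Mul(Add(Pow(r, -1), Add(6, Pow(r, 2), 36)), 4)) = Add(6, Mul(Add(Pow(r, -1), Add(42, Pow(r, 2))), 4)) = Add(6, Mul(Add(42, Pow(r, -1), Pow(r, 2)), 4)) = Add(6, Add(168, Mul(4, Pow(r, -1)), Mul(4, Pow(r, 2)))) = Add(174, Mul(4, Pow(r, -1)), Mul(4, Pow(r, 2))))
Mul(-1, Function('P')(h, -21)) = Mul(-1, Add(174, Mul(4, Pow(-15, -1)), Mul(4, Pow(-15, 2)))) = Mul(-1, Add(174, Mul(4, Rational(-1, 15)), Mul(4, 225))) = Mul(-1, Add(174, Rational(-4, 15), 900)) = Mul(-1, Rational(16106, 15)) = Rational(-16106, 15)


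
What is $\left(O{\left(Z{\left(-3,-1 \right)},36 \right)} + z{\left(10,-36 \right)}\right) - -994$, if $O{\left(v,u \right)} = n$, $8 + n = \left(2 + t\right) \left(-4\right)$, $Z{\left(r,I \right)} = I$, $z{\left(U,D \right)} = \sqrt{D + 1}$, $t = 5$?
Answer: $958 + i \sqrt{35} \approx 958.0 + 5.9161 i$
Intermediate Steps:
$z{\left(U,D \right)} = \sqrt{1 + D}$
$n = -36$ ($n = -8 + \left(2 + 5\right) \left(-4\right) = -8 + 7 \left(-4\right) = -8 - 28 = -36$)
$O{\left(v,u \right)} = -36$
$\left(O{\left(Z{\left(-3,-1 \right)},36 \right)} + z{\left(10,-36 \right)}\right) - -994 = \left(-36 + \sqrt{1 - 36}\right) - -994 = \left(-36 + \sqrt{-35}\right) + 994 = \left(-36 + i \sqrt{35}\right) + 994 = 958 + i \sqrt{35}$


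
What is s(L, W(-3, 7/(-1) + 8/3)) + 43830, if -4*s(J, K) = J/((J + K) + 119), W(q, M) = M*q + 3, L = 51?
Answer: 10869823/248 ≈ 43830.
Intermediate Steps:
W(q, M) = 3 + M*q
s(J, K) = -J/(4*(119 + J + K)) (s(J, K) = -J/(4*((J + K) + 119)) = -J/(4*(119 + J + K)))
s(L, W(-3, 7/(-1) + 8/3)) + 43830 = -1*51/(476 + 4*51 + 4*(3 + (7/(-1) + 8/3)*(-3))) + 43830 = -1*51/(476 + 204 + 4*(3 + (7*(-1) + 8*(1/3))*(-3))) + 43830 = -1*51/(476 + 204 + 4*(3 + (-7 + 8/3)*(-3))) + 43830 = -1*51/(476 + 204 + 4*(3 - 13/3*(-3))) + 43830 = -1*51/(476 + 204 + 4*(3 + 13)) + 43830 = -1*51/(476 + 204 + 4*16) + 43830 = -1*51/(476 + 204 + 64) + 43830 = -1*51/744 + 43830 = -1*51*1/744 + 43830 = -17/248 + 43830 = 10869823/248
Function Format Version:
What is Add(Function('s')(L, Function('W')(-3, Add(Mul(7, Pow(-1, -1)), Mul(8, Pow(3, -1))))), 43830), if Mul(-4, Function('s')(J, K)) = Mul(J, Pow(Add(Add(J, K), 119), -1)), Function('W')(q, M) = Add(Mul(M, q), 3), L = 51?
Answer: Rational(10869823, 248) ≈ 43830.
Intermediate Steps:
Function('W')(q, M) = Add(3, Mul(M, q))
Function('s')(J, K) = Mul(Rational(-1, 4), J, Pow(Add(119, J, K), -1)) (Function('s')(J, K) = Mul(Rational(-1, 4), Mul(J, Pow(Add(Add(J, K), 119), -1))) = Mul(Rational(-1, 4), Mul(J, Pow(Add(119, J, K), -1))) = Mul(Rational(-1, 4), J, Pow(Add(119, J, K), -1)))
Add(Function('s')(L, Function('W')(-3, Add(Mul(7, Pow(-1, -1)), Mul(8, Pow(3, -1))))), 43830) = Add(Mul(-1, 51, Pow(Add(476, Mul(4, 51), Mul(4, Add(3, Mul(Add(Mul(7, Pow(-1, -1)), Mul(8, Pow(3, -1))), -3)))), -1)), 43830) = Add(Mul(-1, 51, Pow(Add(476, 204, Mul(4, Add(3, Mul(Add(Mul(7, -1), Mul(8, Rational(1, 3))), -3)))), -1)), 43830) = Add(Mul(-1, 51, Pow(Add(476, 204, Mul(4, Add(3, Mul(Add(-7, Rational(8, 3)), -3)))), -1)), 43830) = Add(Mul(-1, 51, Pow(Add(476, 204, Mul(4, Add(3, Mul(Rational(-13, 3), -3)))), -1)), 43830) = Add(Mul(-1, 51, Pow(Add(476, 204, Mul(4, Add(3, 13))), -1)), 43830) = Add(Mul(-1, 51, Pow(Add(476, 204, Mul(4, 16)), -1)), 43830) = Add(Mul(-1, 51, Pow(Add(476, 204, 64), -1)), 43830) = Add(Mul(-1, 51, Pow(744, -1)), 43830) = Add(Mul(-1, 51, Rational(1, 744)), 43830) = Add(Rational(-17, 248), 43830) = Rational(10869823, 248)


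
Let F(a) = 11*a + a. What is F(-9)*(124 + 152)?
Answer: -29808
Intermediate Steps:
F(a) = 12*a
F(-9)*(124 + 152) = (12*(-9))*(124 + 152) = -108*276 = -29808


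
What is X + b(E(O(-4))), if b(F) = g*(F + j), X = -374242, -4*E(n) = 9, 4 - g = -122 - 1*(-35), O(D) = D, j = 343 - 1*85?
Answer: -1403875/4 ≈ -3.5097e+5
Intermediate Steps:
j = 258 (j = 343 - 85 = 258)
g = 91 (g = 4 - (-122 - 1*(-35)) = 4 - (-122 + 35) = 4 - 1*(-87) = 4 + 87 = 91)
E(n) = -9/4 (E(n) = -¼*9 = -9/4)
b(F) = 23478 + 91*F (b(F) = 91*(F + 258) = 91*(258 + F) = 23478 + 91*F)
X + b(E(O(-4))) = -374242 + (23478 + 91*(-9/4)) = -374242 + (23478 - 819/4) = -374242 + 93093/4 = -1403875/4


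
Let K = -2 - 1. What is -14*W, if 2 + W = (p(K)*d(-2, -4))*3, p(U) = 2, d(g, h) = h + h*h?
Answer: -980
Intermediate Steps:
K = -3
d(g, h) = h + h²
W = 70 (W = -2 + (2*(-4*(1 - 4)))*3 = -2 + (2*(-4*(-3)))*3 = -2 + (2*12)*3 = -2 + 24*3 = -2 + 72 = 70)
-14*W = -14*70 = -980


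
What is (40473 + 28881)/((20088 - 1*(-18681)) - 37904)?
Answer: 69354/865 ≈ 80.178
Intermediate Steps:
(40473 + 28881)/((20088 - 1*(-18681)) - 37904) = 69354/((20088 + 18681) - 37904) = 69354/(38769 - 37904) = 69354/865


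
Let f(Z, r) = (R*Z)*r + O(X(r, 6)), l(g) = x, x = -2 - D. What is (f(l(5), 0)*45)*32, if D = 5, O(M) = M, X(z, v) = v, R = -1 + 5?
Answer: 8640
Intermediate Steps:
R = 4
x = -7 (x = -2 - 1*5 = -2 - 5 = -7)
l(g) = -7
f(Z, r) = 6 + 4*Z*r (f(Z, r) = (4*Z)*r + 6 = 4*Z*r + 6 = 6 + 4*Z*r)
(f(l(5), 0)*45)*32 = ((6 + 4*(-7)*0)*45)*32 = ((6 + 0)*45)*32 = (6*45)*32 = 270*32 = 8640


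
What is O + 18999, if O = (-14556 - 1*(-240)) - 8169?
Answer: -3486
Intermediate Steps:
O = -22485 (O = (-14556 + 240) - 8169 = -14316 - 8169 = -22485)
O + 18999 = -22485 + 18999 = -3486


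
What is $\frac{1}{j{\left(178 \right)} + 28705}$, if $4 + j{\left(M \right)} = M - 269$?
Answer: $\frac{1}{28610} \approx 3.4953 \cdot 10^{-5}$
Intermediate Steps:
$j{\left(M \right)} = -273 + M$ ($j{\left(M \right)} = -4 + \left(M - 269\right) = -4 + \left(-269 + M\right) = -273 + M$)
$\frac{1}{j{\left(178 \right)} + 28705} = \frac{1}{\left(-273 + 178\right) + 28705} = \frac{1}{-95 + 28705} = \frac{1}{28610}$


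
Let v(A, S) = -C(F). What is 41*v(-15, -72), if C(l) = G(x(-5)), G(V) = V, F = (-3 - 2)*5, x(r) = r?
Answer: 205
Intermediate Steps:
F = -25 (F = -5*5 = -25)
C(l) = -5
v(A, S) = 5 (v(A, S) = -1*(-5) = 5)
41*v(-15, -72) = 41*5 = 205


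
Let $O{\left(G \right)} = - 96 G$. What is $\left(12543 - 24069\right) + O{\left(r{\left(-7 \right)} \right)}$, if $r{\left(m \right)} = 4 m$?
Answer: $-8838$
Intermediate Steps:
$\left(12543 - 24069\right) + O{\left(r{\left(-7 \right)} \right)} = \left(12543 - 24069\right) - 96 \cdot 4 \left(-7\right) = -11526 - -2688 = -11526 + 2688 = -8838$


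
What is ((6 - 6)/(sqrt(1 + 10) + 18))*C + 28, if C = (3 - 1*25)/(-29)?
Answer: 28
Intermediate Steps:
C = 22/29 (C = (3 - 25)*(-1/29) = -22*(-1/29) = 22/29 ≈ 0.75862)
((6 - 6)/(sqrt(1 + 10) + 18))*C + 28 = ((6 - 6)/(sqrt(1 + 10) + 18))*(22/29) + 28 = (0/(sqrt(11) + 18))*(22/29) + 28 = (0/(18 + sqrt(11)))*(22/29) + 28 = 0*(22/29) + 28 = 0 + 28 = 28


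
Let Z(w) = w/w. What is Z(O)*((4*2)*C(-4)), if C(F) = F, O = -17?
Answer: -32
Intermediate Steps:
Z(w) = 1
Z(O)*((4*2)*C(-4)) = 1*((4*2)*(-4)) = 1*(8*(-4)) = 1*(-32) = -32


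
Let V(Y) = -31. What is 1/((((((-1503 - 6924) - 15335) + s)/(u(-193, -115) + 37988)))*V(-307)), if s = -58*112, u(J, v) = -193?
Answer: 37795/937998 ≈ 0.040293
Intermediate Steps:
s = -6496
1/((((((-1503 - 6924) - 15335) + s)/(u(-193, -115) + 37988)))*V(-307)) = 1/(((((-1503 - 6924) - 15335) - 6496)/(-193 + 37988))*(-31)) = -1/31/(((-8427 - 15335) - 6496)/37795) = -1/31/((-23762 - 6496)*(1/37795)) = -1/31/(-30258*1/37795) = -1/31/(-30258/37795) = -37795/30258*(-1/31) = 37795/937998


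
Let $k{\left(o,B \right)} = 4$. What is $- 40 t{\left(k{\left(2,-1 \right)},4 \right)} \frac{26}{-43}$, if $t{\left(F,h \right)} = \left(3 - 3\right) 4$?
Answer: $0$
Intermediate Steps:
$t{\left(F,h \right)} = 0$ ($t{\left(F,h \right)} = \left(3 - 3\right) 4 = 0 \cdot 4 = 0$)
$- 40 t{\left(k{\left(2,-1 \right)},4 \right)} \frac{26}{-43} = \left(-40\right) 0 \frac{26}{-43} = 0 \cdot 26 \left(- \frac{1}{43}\right) = 0 \left(- \frac{26}{43}\right) = 0$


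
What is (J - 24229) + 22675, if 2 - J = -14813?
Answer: 13261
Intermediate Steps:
J = 14815 (J = 2 - 1*(-14813) = 2 + 14813 = 14815)
(J - 24229) + 22675 = (14815 - 24229) + 22675 = -9414 + 22675 = 13261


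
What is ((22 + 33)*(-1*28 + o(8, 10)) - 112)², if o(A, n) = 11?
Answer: 1096209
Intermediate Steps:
((22 + 33)*(-1*28 + o(8, 10)) - 112)² = ((22 + 33)*(-1*28 + 11) - 112)² = (55*(-28 + 11) - 112)² = (55*(-17) - 112)² = (-935 - 112)² = (-1047)² = 1096209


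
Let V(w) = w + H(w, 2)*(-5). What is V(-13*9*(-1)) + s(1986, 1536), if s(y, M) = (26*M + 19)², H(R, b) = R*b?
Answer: 1596400972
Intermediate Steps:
s(y, M) = (19 + 26*M)²
V(w) = -9*w (V(w) = w + (w*2)*(-5) = w + (2*w)*(-5) = w - 10*w = -9*w)
V(-13*9*(-1)) + s(1986, 1536) = -9*(-13*9)*(-1) + (19 + 26*1536)² = -(-1053)*(-1) + (19 + 39936)² = -9*117 + 39955² = -1053 + 1596402025 = 1596400972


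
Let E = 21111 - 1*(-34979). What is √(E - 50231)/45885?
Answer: √651/15295 ≈ 0.0016682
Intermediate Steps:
E = 56090 (E = 21111 + 34979 = 56090)
√(E - 50231)/45885 = √(56090 - 50231)/45885 = √5859*(1/45885) = (3*√651)*(1/45885) = √651/15295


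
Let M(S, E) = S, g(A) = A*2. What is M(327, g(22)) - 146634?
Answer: -146307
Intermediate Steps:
g(A) = 2*A
M(327, g(22)) - 146634 = 327 - 146634 = -146307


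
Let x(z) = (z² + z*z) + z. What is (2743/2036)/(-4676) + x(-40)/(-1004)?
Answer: -7521753933/2389604336 ≈ -3.1477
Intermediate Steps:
x(z) = z + 2*z² (x(z) = (z² + z²) + z = 2*z² + z = z + 2*z²)
(2743/2036)/(-4676) + x(-40)/(-1004) = (2743/2036)/(-4676) - 40*(1 + 2*(-40))/(-1004) = (2743*(1/2036))*(-1/4676) - 40*(1 - 80)*(-1/1004) = (2743/2036)*(-1/4676) - 40*(-79)*(-1/1004) = -2743/9520336 + 3160*(-1/1004) = -2743/9520336 - 790/251 = -7521753933/2389604336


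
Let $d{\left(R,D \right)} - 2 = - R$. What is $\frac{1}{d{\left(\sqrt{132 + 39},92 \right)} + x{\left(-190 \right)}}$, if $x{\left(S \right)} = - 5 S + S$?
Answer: $\frac{254}{193491} + \frac{\sqrt{19}}{193491} \approx 0.0013353$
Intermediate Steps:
$d{\left(R,D \right)} = 2 - R$
$x{\left(S \right)} = - 4 S$
$\frac{1}{d{\left(\sqrt{132 + 39},92 \right)} + x{\left(-190 \right)}} = \frac{1}{\left(2 - \sqrt{132 + 39}\right) - -760} = \frac{1}{\left(2 - \sqrt{171}\right) + 760} = \frac{1}{\left(2 - 3 \sqrt{19}\right) + 760} = \frac{1}{762 - 3 \sqrt{19}}$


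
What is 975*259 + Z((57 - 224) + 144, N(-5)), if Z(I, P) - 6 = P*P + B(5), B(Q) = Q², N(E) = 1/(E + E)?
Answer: 25255601/100 ≈ 2.5256e+5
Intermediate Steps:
N(E) = 1/(2*E)
Z(I, P) = 31 + P² (Z(I, P) = 6 + (P*P + 5²) = 6 + (P² + 25) = 6 + (25 + P²) = 31 + P²)
975*259 + Z((57 - 224) + 144, N(-5)) = 975*259 + (31 + ((½)/(-5))²) = 252525 + (31 + ((½)*(-⅕))²) = 252525 + (31 + (-⅒)²) = 252525 + (31 + 1/100) = 252525 + 3101/100 = 25255601/100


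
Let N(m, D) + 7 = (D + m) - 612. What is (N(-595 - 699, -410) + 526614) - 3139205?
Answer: -2614914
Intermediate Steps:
N(m, D) = -619 + D + m (N(m, D) = -7 + ((D + m) - 612) = -7 + (-612 + D + m) = -619 + D + m)
(N(-595 - 699, -410) + 526614) - 3139205 = ((-619 - 410 + (-595 - 699)) + 526614) - 3139205 = ((-619 - 410 - 1294) + 526614) - 3139205 = (-2323 + 526614) - 3139205 = 524291 - 3139205 = -2614914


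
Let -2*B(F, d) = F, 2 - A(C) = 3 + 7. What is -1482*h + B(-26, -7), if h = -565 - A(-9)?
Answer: 825487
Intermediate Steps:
A(C) = -8 (A(C) = 2 - (3 + 7) = 2 - 1*10 = 2 - 10 = -8)
B(F, d) = -F/2
h = -557 (h = -565 - 1*(-8) = -565 + 8 = -557)
-1482*h + B(-26, -7) = -1482*(-557) - 1/2*(-26) = 825474 + 13 = 825487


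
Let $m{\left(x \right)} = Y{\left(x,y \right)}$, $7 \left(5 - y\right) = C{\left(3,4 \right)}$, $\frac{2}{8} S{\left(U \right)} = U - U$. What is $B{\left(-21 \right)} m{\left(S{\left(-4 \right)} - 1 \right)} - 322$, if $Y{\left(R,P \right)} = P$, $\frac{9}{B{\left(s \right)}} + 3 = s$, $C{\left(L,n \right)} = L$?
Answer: $- \frac{2266}{7} \approx -323.71$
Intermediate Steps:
$S{\left(U \right)} = 0$ ($S{\left(U \right)} = 4 \left(U - U\right) = 4 \cdot 0 = 0$)
$y = \frac{32}{7}$ ($y = 5 - \frac{3}{7} = \frac{32}{7} \approx 4.5714$)
$B{\left(s \right)} = \frac{9}{-3 + s}$
$m{\left(x \right)} = \frac{32}{7}$
$B{\left(-21 \right)} m{\left(S{\left(-4 \right)} - 1 \right)} - 322 = \frac{9}{-3 - 21} \cdot \frac{32}{7} - 322 = \frac{9}{-24} \cdot \frac{32}{7} - 322 = 9 \left(- \frac{1}{24}\right) \frac{32}{7} - 322 = \left(- \frac{3}{8}\right) \frac{32}{7} - 322 = - \frac{12}{7} - 322 = - \frac{2266}{7}$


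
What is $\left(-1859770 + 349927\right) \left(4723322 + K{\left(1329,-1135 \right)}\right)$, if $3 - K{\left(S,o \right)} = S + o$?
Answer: $-7131186278433$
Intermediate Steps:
$K{\left(S,o \right)} = 3 - S - o$ ($K{\left(S,o \right)} = 3 - \left(S + o\right) = 3 - S - o$)
$\left(-1859770 + 349927\right) \left(4723322 + K{\left(1329,-1135 \right)}\right) = \left(-1859770 + 349927\right) \left(4723322 - 191\right) = - 1509843 \left(4723322 + \left(3 - 1329 + 1135\right)\right) = - 1509843 \left(4723322 - 191\right) = \left(-1509843\right) 4723131 = -7131186278433$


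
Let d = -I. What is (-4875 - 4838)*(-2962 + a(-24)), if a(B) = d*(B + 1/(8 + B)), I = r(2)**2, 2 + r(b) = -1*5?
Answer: 277082751/16 ≈ 1.7318e+7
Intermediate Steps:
r(b) = -7 (r(b) = -2 - 1*5 = -2 - 5 = -7)
I = 49 (I = (-7)**2 = 49)
d = -49 (d = -1*49 = -49)
a(B) = -49*B - 49/(8 + B) (a(B) = -49*(B + 1/(8 + B)) = -49*B - 49/(8 + B))
(-4875 - 4838)*(-2962 + a(-24)) = (-4875 - 4838)*(-2962 + 49*(-1 - 1*(-24)**2 - 8*(-24))/(8 - 24)) = -9713*(-2962 + 49*(-1 - 1*576 + 192)/(-16)) = -9713*(-2962 + 49*(-1/16)*(-1 - 576 + 192)) = -9713*(-2962 + 49*(-1/16)*(-385)) = -9713*(-2962 + 18865/16) = -9713*(-28527/16) = 277082751/16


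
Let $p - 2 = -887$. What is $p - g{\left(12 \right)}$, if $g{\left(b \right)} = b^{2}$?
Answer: $-1029$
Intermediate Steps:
$p = -885$ ($p = 2 - 887 = -885$)
$p - g{\left(12 \right)} = -885 - 12^{2} = -885 - 144 = -1029$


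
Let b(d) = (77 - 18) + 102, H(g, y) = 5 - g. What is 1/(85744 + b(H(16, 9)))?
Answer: 1/85905 ≈ 1.1641e-5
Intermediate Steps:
b(d) = 161 (b(d) = 59 + 102 = 161)
1/(85744 + b(H(16, 9))) = 1/(85744 + 161) = 1/85905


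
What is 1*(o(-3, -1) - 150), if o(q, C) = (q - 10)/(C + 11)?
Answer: -1513/10 ≈ -151.30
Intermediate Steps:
o(q, C) = (-10 + q)/(11 + C)
1*(o(-3, -1) - 150) = 1*((-10 - 3)/(11 - 1) - 150) = 1*(-13/10 - 150) = 1*(-1513/10) = -1513/10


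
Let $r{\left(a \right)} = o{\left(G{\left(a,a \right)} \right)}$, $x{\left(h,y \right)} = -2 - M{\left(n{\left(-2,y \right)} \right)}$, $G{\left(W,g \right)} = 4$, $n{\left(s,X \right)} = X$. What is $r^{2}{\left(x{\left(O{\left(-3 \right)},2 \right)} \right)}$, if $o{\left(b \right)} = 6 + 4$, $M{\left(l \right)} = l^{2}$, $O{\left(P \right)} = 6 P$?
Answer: $100$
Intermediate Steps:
$o{\left(b \right)} = 10$
$x{\left(h,y \right)} = -2 - y^{2}$
$r{\left(a \right)} = 10$
$r^{2}{\left(x{\left(O{\left(-3 \right)},2 \right)} \right)} = 10^{2} = 100$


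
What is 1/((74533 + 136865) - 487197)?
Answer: -1/275799 ≈ -3.6258e-6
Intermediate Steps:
1/((74533 + 136865) - 487197) = 1/(211398 - 487197) = 1/(-275799) = -1/275799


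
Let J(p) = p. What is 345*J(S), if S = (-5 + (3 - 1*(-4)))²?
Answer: 1380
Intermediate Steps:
S = 4 (S = (-5 + (3 + 4))² = (-5 + 7)² = 2² = 4)
345*J(S) = 345*4 = 1380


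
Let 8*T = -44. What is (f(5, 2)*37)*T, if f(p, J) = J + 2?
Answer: -814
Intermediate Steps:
f(p, J) = 2 + J
T = -11/2 (T = (1/8)*(-44) = -11/2 ≈ -5.5000)
(f(5, 2)*37)*T = ((2 + 2)*37)*(-11/2) = (4*37)*(-11/2) = 148*(-11/2) = -814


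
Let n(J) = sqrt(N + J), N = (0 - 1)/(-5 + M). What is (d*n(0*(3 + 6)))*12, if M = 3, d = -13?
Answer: -78*sqrt(2) ≈ -110.31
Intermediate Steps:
N = 1/2 (N = (0 - 1)/(-5 + 3) = -1/(-2) = -1*(-1/2) = 1/2 ≈ 0.50000)
n(J) = sqrt(1/2 + J)
(d*n(0*(3 + 6)))*12 = -13*sqrt(2 + 4*(0*(3 + 6)))/2*12 = -13*sqrt(2 + 4*(0*9))/2*12 = -13*sqrt(2 + 4*0)/2*12 = -13*sqrt(2 + 0)/2*12 = -13*sqrt(2)/2*12 = -78*sqrt(2)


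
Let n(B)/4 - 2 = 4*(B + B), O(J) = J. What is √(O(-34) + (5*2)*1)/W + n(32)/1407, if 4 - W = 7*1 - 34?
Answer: 344/469 + 2*I*√6/31 ≈ 0.73348 + 0.15803*I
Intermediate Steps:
n(B) = 8 + 32*B (n(B) = 8 + 4*(4*(B + B)) = 8 + 4*(4*(2*B)) = 8 + 4*(8*B) = 8 + 32*B)
W = 31 (W = 4 - (7*1 - 34) = 4 - (7 - 34) = 4 - 1*(-27) = 4 + 27 = 31)
√(O(-34) + (5*2)*1)/W + n(32)/1407 = √(-34 + (5*2)*1)/31 + (8 + 32*32)/1407 = √(-34 + 10*1)*(1/31) + (8 + 1024)*(1/1407) = √(-34 + 10)*(1/31) + 1032*(1/1407) = √(-24)*(1/31) + 344/469 = (2*I*√6)*(1/31) + 344/469 = 2*I*√6/31 + 344/469 = 344/469 + 2*I*√6/31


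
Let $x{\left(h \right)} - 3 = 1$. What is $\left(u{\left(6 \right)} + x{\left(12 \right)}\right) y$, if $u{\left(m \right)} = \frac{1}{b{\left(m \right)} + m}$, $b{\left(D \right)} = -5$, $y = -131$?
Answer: $-655$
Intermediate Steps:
$x{\left(h \right)} = 4$ ($x{\left(h \right)} = 3 + 1 = 4$)
$u{\left(m \right)} = \frac{1}{-5 + m}$
$\left(u{\left(6 \right)} + x{\left(12 \right)}\right) y = \left(\frac{1}{-5 + 6} + 4\right) \left(-131\right) = \left(1^{-1} + 4\right) \left(-131\right) = \left(1 + 4\right) \left(-131\right) = 5 \left(-131\right) = -655$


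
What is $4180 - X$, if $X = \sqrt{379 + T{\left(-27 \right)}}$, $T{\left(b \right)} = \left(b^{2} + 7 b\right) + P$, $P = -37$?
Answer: $4180 - 21 \sqrt{2} \approx 4150.3$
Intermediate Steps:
$T{\left(b \right)} = -37 + b^{2} + 7 b$ ($T{\left(b \right)} = \left(b^{2} + 7 b\right) - 37 = -37 + b^{2} + 7 b$)
$X = 21 \sqrt{2}$ ($X = \sqrt{379 + \left(-37 + \left(-27\right)^{2} + 7 \left(-27\right)\right)} = \sqrt{379 - -503} = \sqrt{379 + 503} = \sqrt{882} = 21 \sqrt{2} \approx 29.698$)
$4180 - X = 4180 - 21 \sqrt{2}$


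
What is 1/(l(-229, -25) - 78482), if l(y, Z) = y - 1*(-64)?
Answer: -1/78647 ≈ -1.2715e-5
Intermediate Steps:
l(y, Z) = 64 + y (l(y, Z) = y + 64 = 64 + y)
1/(l(-229, -25) - 78482) = 1/((64 - 229) - 78482) = 1/(-165 - 78482) = 1/(-78647) = -1/78647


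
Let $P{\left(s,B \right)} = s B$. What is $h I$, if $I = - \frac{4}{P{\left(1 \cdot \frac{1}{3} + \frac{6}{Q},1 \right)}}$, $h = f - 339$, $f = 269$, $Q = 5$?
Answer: $\frac{4200}{23} \approx 182.61$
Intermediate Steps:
$P{\left(s,B \right)} = B s$
$h = -70$ ($h = 269 - 339 = -70$)
$I = - \frac{60}{23}$ ($I = - \frac{4}{1 \left(1 \cdot \frac{1}{3} + \frac{6}{5}\right)} = - \frac{4}{1 \left(1 \cdot \frac{1}{3} + 6 \cdot \frac{1}{5}\right)} = - \frac{4}{1 \left(\frac{1}{3} + \frac{6}{5}\right)} = - \frac{4}{1 \cdot \frac{23}{15}} = - \frac{4}{\frac{23}{15}} = \left(-4\right) \frac{15}{23} = - \frac{60}{23} \approx -2.6087$)
$h I = \left(-70\right) \left(- \frac{60}{23}\right) = \frac{4200}{23}$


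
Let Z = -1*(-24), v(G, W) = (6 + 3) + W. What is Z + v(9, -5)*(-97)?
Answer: -364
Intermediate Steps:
v(G, W) = 9 + W
Z = 24
Z + v(9, -5)*(-97) = 24 + (9 - 5)*(-97) = 24 + 4*(-97) = 24 - 388 = -364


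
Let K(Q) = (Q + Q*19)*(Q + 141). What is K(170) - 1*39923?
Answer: 1017477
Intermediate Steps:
K(Q) = 20*Q*(141 + Q) (K(Q) = (Q + 19*Q)*(141 + Q) = (20*Q)*(141 + Q) = 20*Q*(141 + Q))
K(170) - 1*39923 = 20*170*(141 + 170) - 1*39923 = 20*170*311 - 39923 = 1057400 - 39923 = 1017477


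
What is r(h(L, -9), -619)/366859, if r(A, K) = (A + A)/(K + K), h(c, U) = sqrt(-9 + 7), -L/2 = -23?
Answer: -I*sqrt(2)/227085721 ≈ -6.2277e-9*I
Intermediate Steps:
L = 46 (L = -2*(-23) = 46)
h(c, U) = I*sqrt(2) (h(c, U) = sqrt(-2) = I*sqrt(2))
r(A, K) = A/K (r(A, K) = (2*A)/((2*K)) = (2*A)*(1/(2*K)) = A/K)
r(h(L, -9), -619)/366859 = ((I*sqrt(2))/(-619))/366859 = ((I*sqrt(2))*(-1/619))*(1/366859) = -I*sqrt(2)/619*(1/366859) = -I*sqrt(2)/227085721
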